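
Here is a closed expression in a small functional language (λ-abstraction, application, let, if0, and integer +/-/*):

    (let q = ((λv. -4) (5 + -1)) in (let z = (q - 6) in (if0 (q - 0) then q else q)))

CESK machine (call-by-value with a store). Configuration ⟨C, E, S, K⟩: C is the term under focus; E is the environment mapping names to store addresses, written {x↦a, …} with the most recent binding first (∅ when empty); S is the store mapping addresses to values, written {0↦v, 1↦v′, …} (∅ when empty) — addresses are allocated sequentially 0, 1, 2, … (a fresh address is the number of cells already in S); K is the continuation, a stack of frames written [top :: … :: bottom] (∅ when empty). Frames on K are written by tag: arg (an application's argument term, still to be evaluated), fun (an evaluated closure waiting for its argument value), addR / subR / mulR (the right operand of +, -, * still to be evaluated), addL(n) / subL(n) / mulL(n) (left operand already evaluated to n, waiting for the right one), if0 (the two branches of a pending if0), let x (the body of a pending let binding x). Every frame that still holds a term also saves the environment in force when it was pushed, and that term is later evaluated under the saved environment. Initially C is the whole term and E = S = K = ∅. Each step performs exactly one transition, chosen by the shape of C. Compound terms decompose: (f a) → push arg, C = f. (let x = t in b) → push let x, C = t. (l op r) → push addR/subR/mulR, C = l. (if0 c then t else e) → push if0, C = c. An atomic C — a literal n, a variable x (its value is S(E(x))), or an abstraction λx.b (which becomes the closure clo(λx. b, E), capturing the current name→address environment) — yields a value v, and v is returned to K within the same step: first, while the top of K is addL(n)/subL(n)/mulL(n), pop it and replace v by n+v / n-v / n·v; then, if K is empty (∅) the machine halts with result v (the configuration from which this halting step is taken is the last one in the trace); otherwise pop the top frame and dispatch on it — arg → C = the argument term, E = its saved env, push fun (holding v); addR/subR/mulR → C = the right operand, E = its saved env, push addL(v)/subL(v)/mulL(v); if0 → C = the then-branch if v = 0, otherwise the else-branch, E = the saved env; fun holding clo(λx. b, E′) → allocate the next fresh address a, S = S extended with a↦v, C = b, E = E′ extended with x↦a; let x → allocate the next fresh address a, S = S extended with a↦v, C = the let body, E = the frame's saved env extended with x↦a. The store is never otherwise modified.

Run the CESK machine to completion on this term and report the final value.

Answer: -4

Execution trace:
step 0: ⟨C=(let q = ((λv. -4) (5 + -1)) in (let z = (q - 6) in (if0 (q - 0) then q else q))); E=∅; S=∅; K=∅⟩
step 1: ⟨C=((λv. -4) (5 + -1)); E=∅; S=∅; K=[let q]⟩
step 2: ⟨C=(λv. -4); E=∅; S=∅; K=[arg :: let q]⟩
step 3: ⟨C=(5 + -1); E=∅; S=∅; K=[fun :: let q]⟩
step 4: ⟨C=5; E=∅; S=∅; K=[addR :: fun :: let q]⟩
step 5: ⟨C=-1; E=∅; S=∅; K=[addL(5) :: fun :: let q]⟩
step 6: ⟨C=-4; E={v↦0}; S={0↦4}; K=[let q]⟩
step 7: ⟨C=(let z = (q - 6) in (if0 (q - 0) then q else q)); E={q↦1}; S={0↦4, 1↦-4}; K=∅⟩
step 8: ⟨C=(q - 6); E={q↦1}; S={0↦4, 1↦-4}; K=[let z]⟩
step 9: ⟨C=q; E={q↦1}; S={0↦4, 1↦-4}; K=[subR :: let z]⟩
step 10: ⟨C=6; E={q↦1}; S={0↦4, 1↦-4}; K=[subL(-4) :: let z]⟩
step 11: ⟨C=(if0 (q - 0) then q else q); E={z↦2, q↦1}; S={0↦4, 1↦-4, 2↦-10}; K=∅⟩
step 12: ⟨C=(q - 0); E={z↦2, q↦1}; S={0↦4, 1↦-4, 2↦-10}; K=[if0]⟩
step 13: ⟨C=q; E={z↦2, q↦1}; S={0↦4, 1↦-4, 2↦-10}; K=[subR :: if0]⟩
step 14: ⟨C=0; E={z↦2, q↦1}; S={0↦4, 1↦-4, 2↦-10}; K=[subL(-4) :: if0]⟩
step 15: ⟨C=q; E={z↦2, q↦1}; S={0↦4, 1↦-4, 2↦-10}; K=∅⟩
→ final value -4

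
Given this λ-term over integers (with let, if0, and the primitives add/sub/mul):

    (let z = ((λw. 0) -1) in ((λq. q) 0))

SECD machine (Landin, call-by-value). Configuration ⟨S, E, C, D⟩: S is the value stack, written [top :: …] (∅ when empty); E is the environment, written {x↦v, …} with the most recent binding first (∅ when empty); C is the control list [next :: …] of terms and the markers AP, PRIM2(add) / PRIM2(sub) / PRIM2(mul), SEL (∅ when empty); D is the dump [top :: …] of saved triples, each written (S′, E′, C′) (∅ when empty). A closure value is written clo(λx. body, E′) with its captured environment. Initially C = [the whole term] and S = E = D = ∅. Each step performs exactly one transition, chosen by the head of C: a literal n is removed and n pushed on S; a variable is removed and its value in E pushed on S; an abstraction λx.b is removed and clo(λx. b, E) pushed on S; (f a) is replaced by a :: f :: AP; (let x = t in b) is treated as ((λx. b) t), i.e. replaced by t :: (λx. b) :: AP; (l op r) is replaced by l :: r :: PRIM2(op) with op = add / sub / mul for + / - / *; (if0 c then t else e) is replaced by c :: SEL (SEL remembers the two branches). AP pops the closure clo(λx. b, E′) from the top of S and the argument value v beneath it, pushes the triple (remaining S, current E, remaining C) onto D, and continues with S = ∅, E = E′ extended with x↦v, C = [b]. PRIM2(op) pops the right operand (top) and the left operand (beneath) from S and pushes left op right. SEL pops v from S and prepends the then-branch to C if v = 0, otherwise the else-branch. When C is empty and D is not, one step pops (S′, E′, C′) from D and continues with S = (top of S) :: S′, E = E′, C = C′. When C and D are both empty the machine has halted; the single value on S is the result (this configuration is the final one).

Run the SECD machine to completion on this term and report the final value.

0. <S=∅, E=∅, C=[(let z = ((λw. 0) -1) in ((λq. q) 0))], D=∅>
1. <S=∅, E=∅, C=[((λw. 0) -1) :: (λz. ((λq. q) 0)) :: AP], D=∅>
2. <S=∅, E=∅, C=[-1 :: (λw. 0) :: AP :: (λz. ((λq. q) 0)) :: AP], D=∅>
3. <S=[-1], E=∅, C=[(λw. 0) :: AP :: (λz. ((λq. q) 0)) :: AP], D=∅>
4. <S=[clo(λw. 0, ∅) :: -1], E=∅, C=[AP :: (λz. ((λq. q) 0)) :: AP], D=∅>
5. <S=∅, E={w↦-1}, C=[0], D=[(∅, ∅, [(λz. ((λq. q) 0)) :: AP])]>
6. <S=[0], E={w↦-1}, C=∅, D=[(∅, ∅, [(λz. ((λq. q) 0)) :: AP])]>
7. <S=[0], E=∅, C=[(λz. ((λq. q) 0)) :: AP], D=∅>
8. <S=[clo(λz. ((λq. q) 0), ∅) :: 0], E=∅, C=[AP], D=∅>
9. <S=∅, E={z↦0}, C=[((λq. q) 0)], D=[(∅, ∅, ∅)]>
10. <S=∅, E={z↦0}, C=[0 :: (λq. q) :: AP], D=[(∅, ∅, ∅)]>
11. <S=[0], E={z↦0}, C=[(λq. q) :: AP], D=[(∅, ∅, ∅)]>
12. <S=[clo(λq. q, {z↦0}) :: 0], E={z↦0}, C=[AP], D=[(∅, ∅, ∅)]>
13. <S=∅, E={q↦0, z↦0}, C=[q], D=[(∅, {z↦0}, ∅) :: (∅, ∅, ∅)]>
14. <S=[0], E={q↦0, z↦0}, C=∅, D=[(∅, {z↦0}, ∅) :: (∅, ∅, ∅)]>
15. <S=[0], E={z↦0}, C=∅, D=[(∅, ∅, ∅)]>
16. <S=[0], E=∅, C=∅, D=∅>
→ final value 0

Answer: 0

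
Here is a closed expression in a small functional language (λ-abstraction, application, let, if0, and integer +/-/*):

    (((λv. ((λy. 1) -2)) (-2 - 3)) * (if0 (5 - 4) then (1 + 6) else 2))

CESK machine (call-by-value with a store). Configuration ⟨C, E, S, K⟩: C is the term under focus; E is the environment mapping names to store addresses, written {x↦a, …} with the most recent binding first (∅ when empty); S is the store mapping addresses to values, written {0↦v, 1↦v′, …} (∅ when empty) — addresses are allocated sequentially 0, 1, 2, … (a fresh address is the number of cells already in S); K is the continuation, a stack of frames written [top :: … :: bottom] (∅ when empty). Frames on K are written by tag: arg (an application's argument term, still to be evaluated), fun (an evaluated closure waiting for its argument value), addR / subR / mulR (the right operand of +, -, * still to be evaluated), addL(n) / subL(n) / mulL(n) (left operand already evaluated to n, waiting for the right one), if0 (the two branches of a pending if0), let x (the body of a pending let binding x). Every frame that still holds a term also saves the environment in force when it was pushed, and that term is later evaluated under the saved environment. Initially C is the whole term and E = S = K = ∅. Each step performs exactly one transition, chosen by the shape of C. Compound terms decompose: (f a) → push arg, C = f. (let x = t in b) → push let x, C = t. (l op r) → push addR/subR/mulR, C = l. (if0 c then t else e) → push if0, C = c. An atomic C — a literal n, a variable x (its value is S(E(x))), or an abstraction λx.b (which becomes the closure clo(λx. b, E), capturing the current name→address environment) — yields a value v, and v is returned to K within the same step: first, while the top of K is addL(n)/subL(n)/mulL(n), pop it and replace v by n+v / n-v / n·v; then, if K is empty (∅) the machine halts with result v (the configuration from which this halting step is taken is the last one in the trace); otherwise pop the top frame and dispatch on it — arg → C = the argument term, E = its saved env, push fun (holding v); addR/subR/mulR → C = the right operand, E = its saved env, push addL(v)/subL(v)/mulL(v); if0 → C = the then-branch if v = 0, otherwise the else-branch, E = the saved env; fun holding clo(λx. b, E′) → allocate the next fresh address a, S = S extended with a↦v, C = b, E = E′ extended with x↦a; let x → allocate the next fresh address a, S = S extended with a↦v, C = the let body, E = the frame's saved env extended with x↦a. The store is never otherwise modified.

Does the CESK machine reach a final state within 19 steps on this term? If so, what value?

Answer: 2

Derivation:
[0] <C=(((λv. ((λy. 1) -2)) (-2 - 3)) * (if0 (5 - 4) then (1 + 6) else 2)), E=∅, S=∅, K=∅>
[1] <C=((λv. ((λy. 1) -2)) (-2 - 3)), E=∅, S=∅, K=[mulR]>
[2] <C=(λv. ((λy. 1) -2)), E=∅, S=∅, K=[arg :: mulR]>
[3] <C=(-2 - 3), E=∅, S=∅, K=[fun :: mulR]>
[4] <C=-2, E=∅, S=∅, K=[subR :: fun :: mulR]>
[5] <C=3, E=∅, S=∅, K=[subL(-2) :: fun :: mulR]>
[6] <C=((λy. 1) -2), E={v↦0}, S={0↦-5}, K=[mulR]>
[7] <C=(λy. 1), E={v↦0}, S={0↦-5}, K=[arg :: mulR]>
[8] <C=-2, E={v↦0}, S={0↦-5}, K=[fun :: mulR]>
[9] <C=1, E={y↦1, v↦0}, S={0↦-5, 1↦-2}, K=[mulR]>
[10] <C=(if0 (5 - 4) then (1 + 6) else 2), E=∅, S={0↦-5, 1↦-2}, K=[mulL(1)]>
[11] <C=(5 - 4), E=∅, S={0↦-5, 1↦-2}, K=[if0 :: mulL(1)]>
[12] <C=5, E=∅, S={0↦-5, 1↦-2}, K=[subR :: if0 :: mulL(1)]>
[13] <C=4, E=∅, S={0↦-5, 1↦-2}, K=[subL(5) :: if0 :: mulL(1)]>
[14] <C=2, E=∅, S={0↦-5, 1↦-2}, K=[mulL(1)]>
→ final value 2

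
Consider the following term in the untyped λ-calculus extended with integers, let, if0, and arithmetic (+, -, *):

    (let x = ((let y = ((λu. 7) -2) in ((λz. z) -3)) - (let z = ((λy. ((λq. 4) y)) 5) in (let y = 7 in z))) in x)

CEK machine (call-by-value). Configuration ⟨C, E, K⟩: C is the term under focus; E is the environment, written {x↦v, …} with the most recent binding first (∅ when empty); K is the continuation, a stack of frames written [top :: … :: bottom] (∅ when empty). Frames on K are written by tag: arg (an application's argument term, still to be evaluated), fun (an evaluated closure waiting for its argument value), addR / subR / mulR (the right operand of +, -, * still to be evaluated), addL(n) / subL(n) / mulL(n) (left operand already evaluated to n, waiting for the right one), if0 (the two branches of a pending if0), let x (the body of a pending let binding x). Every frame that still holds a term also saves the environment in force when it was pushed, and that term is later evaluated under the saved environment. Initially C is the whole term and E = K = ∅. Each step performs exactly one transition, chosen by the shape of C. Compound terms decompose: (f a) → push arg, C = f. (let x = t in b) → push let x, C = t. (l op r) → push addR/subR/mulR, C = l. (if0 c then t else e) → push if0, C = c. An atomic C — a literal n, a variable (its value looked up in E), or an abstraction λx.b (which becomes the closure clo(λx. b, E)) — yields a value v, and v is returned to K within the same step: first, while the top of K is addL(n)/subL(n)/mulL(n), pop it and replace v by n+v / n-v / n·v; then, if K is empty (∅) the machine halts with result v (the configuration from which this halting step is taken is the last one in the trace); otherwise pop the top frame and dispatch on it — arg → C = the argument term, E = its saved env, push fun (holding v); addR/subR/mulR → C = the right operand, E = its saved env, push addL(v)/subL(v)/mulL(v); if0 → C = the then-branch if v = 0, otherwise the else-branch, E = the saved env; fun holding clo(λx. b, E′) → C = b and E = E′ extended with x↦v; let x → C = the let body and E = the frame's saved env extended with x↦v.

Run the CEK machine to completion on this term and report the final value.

Answer: -7

Derivation:
0. [C=(let x = ((let y = ((λu. 7) -2) in ((λz. z) -3)) - (let z = ((λy. ((λq. 4) y)) 5) in (let y = 7 in z))) in x) | E=∅ | K=∅]
1. [C=((let y = ((λu. 7) -2) in ((λz. z) -3)) - (let z = ((λy. ((λq. 4) y)) 5) in (let y = 7 in z))) | E=∅ | K=[let x]]
2. [C=(let y = ((λu. 7) -2) in ((λz. z) -3)) | E=∅ | K=[subR :: let x]]
3. [C=((λu. 7) -2) | E=∅ | K=[let y :: subR :: let x]]
4. [C=(λu. 7) | E=∅ | K=[arg :: let y :: subR :: let x]]
5. [C=-2 | E=∅ | K=[fun :: let y :: subR :: let x]]
6. [C=7 | E={u↦-2} | K=[let y :: subR :: let x]]
7. [C=((λz. z) -3) | E={y↦7} | K=[subR :: let x]]
8. [C=(λz. z) | E={y↦7} | K=[arg :: subR :: let x]]
9. [C=-3 | E={y↦7} | K=[fun :: subR :: let x]]
10. [C=z | E={z↦-3, y↦7} | K=[subR :: let x]]
11. [C=(let z = ((λy. ((λq. 4) y)) 5) in (let y = 7 in z)) | E=∅ | K=[subL(-3) :: let x]]
12. [C=((λy. ((λq. 4) y)) 5) | E=∅ | K=[let z :: subL(-3) :: let x]]
13. [C=(λy. ((λq. 4) y)) | E=∅ | K=[arg :: let z :: subL(-3) :: let x]]
14. [C=5 | E=∅ | K=[fun :: let z :: subL(-3) :: let x]]
15. [C=((λq. 4) y) | E={y↦5} | K=[let z :: subL(-3) :: let x]]
16. [C=(λq. 4) | E={y↦5} | K=[arg :: let z :: subL(-3) :: let x]]
17. [C=y | E={y↦5} | K=[fun :: let z :: subL(-3) :: let x]]
18. [C=4 | E={q↦5, y↦5} | K=[let z :: subL(-3) :: let x]]
19. [C=(let y = 7 in z) | E={z↦4} | K=[subL(-3) :: let x]]
20. [C=7 | E={z↦4} | K=[let y :: subL(-3) :: let x]]
21. [C=z | E={y↦7, z↦4} | K=[subL(-3) :: let x]]
22. [C=x | E={x↦-7} | K=∅]
→ final value -7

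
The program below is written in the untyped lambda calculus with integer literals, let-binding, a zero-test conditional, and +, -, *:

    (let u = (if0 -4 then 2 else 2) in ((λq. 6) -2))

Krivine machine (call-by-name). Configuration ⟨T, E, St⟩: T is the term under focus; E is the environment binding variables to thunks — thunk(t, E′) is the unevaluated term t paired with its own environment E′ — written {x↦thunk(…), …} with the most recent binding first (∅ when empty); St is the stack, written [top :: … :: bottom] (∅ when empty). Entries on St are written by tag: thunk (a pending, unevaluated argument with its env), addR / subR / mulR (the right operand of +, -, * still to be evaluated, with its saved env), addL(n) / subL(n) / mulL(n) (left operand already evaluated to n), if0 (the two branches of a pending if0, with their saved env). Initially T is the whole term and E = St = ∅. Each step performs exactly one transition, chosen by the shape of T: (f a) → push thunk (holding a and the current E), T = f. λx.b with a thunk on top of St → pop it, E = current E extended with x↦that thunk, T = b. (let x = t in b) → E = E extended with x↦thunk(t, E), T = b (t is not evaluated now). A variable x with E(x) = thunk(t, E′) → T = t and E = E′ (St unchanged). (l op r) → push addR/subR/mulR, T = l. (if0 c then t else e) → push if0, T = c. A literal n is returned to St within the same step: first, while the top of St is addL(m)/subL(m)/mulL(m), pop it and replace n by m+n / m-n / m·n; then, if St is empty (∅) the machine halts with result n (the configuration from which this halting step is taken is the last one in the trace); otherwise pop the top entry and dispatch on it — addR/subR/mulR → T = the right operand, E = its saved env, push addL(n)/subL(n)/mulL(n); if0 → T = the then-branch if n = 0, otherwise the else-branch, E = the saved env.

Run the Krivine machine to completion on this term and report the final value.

Answer: 6

Derivation:
t=0: <T=(let u = (if0 -4 then 2 else 2) in ((λq. 6) -2)), E=∅, St=∅>
t=1: <T=((λq. 6) -2), E={u↦thunk((if0 -4 then 2 else 2), ∅)}, St=∅>
t=2: <T=(λq. 6), E={u↦thunk((if0 -4 then 2 else 2), ∅)}, St=[thunk]>
t=3: <T=6, E={q↦thunk(-2, {u↦thunk((if0 -4 then 2 else 2), ∅)}), u↦thunk((if0 -4 then 2 else 2), ∅)}, St=∅>
→ final value 6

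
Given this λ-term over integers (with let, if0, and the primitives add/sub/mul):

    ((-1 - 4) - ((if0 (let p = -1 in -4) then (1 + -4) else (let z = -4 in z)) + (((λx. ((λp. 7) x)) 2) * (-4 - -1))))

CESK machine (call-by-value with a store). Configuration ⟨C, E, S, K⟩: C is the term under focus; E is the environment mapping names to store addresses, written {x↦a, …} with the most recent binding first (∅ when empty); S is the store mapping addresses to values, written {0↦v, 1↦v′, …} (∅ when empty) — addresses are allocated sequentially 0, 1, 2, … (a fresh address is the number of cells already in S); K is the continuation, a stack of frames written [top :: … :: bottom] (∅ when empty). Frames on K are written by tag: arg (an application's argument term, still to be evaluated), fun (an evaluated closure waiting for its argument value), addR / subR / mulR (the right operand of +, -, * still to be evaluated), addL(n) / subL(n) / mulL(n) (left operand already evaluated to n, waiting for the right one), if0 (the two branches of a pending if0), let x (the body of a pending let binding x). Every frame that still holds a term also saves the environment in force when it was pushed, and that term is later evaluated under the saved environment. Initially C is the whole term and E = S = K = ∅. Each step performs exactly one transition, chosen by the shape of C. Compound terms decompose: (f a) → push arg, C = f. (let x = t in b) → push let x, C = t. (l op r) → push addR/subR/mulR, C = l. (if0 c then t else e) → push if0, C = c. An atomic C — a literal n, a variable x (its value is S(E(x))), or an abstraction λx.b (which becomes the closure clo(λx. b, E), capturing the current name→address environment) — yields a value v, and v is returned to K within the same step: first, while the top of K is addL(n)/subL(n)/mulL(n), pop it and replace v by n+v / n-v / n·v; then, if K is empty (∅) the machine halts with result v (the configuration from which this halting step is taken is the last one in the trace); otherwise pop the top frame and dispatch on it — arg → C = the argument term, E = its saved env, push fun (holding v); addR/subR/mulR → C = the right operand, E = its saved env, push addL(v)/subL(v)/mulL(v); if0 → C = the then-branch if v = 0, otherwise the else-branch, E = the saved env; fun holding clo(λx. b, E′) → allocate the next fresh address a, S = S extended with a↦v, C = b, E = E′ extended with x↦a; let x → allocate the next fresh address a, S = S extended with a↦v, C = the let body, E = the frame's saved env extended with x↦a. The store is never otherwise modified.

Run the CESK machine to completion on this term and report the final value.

Answer: 20

Derivation:
t=0: ⟨C=((-1 - 4) - ((if0 (let p = -1 in -4) then (1 + -4) else (let z = -4 in z)) + (((λx. ((λp. 7) x)) 2) * (-4 - -1)))); E=∅; S=∅; K=∅⟩
t=1: ⟨C=(-1 - 4); E=∅; S=∅; K=[subR]⟩
t=2: ⟨C=-1; E=∅; S=∅; K=[subR :: subR]⟩
t=3: ⟨C=4; E=∅; S=∅; K=[subL(-1) :: subR]⟩
t=4: ⟨C=((if0 (let p = -1 in -4) then (1 + -4) else (let z = -4 in z)) + (((λx. ((λp. 7) x)) 2) * (-4 - -1))); E=∅; S=∅; K=[subL(-5)]⟩
t=5: ⟨C=(if0 (let p = -1 in -4) then (1 + -4) else (let z = -4 in z)); E=∅; S=∅; K=[addR :: subL(-5)]⟩
t=6: ⟨C=(let p = -1 in -4); E=∅; S=∅; K=[if0 :: addR :: subL(-5)]⟩
t=7: ⟨C=-1; E=∅; S=∅; K=[let p :: if0 :: addR :: subL(-5)]⟩
t=8: ⟨C=-4; E={p↦0}; S={0↦-1}; K=[if0 :: addR :: subL(-5)]⟩
t=9: ⟨C=(let z = -4 in z); E=∅; S={0↦-1}; K=[addR :: subL(-5)]⟩
t=10: ⟨C=-4; E=∅; S={0↦-1}; K=[let z :: addR :: subL(-5)]⟩
t=11: ⟨C=z; E={z↦1}; S={0↦-1, 1↦-4}; K=[addR :: subL(-5)]⟩
t=12: ⟨C=(((λx. ((λp. 7) x)) 2) * (-4 - -1)); E=∅; S={0↦-1, 1↦-4}; K=[addL(-4) :: subL(-5)]⟩
t=13: ⟨C=((λx. ((λp. 7) x)) 2); E=∅; S={0↦-1, 1↦-4}; K=[mulR :: addL(-4) :: subL(-5)]⟩
t=14: ⟨C=(λx. ((λp. 7) x)); E=∅; S={0↦-1, 1↦-4}; K=[arg :: mulR :: addL(-4) :: subL(-5)]⟩
t=15: ⟨C=2; E=∅; S={0↦-1, 1↦-4}; K=[fun :: mulR :: addL(-4) :: subL(-5)]⟩
t=16: ⟨C=((λp. 7) x); E={x↦2}; S={0↦-1, 1↦-4, 2↦2}; K=[mulR :: addL(-4) :: subL(-5)]⟩
t=17: ⟨C=(λp. 7); E={x↦2}; S={0↦-1, 1↦-4, 2↦2}; K=[arg :: mulR :: addL(-4) :: subL(-5)]⟩
t=18: ⟨C=x; E={x↦2}; S={0↦-1, 1↦-4, 2↦2}; K=[fun :: mulR :: addL(-4) :: subL(-5)]⟩
t=19: ⟨C=7; E={p↦3, x↦2}; S={0↦-1, 1↦-4, 2↦2, 3↦2}; K=[mulR :: addL(-4) :: subL(-5)]⟩
t=20: ⟨C=(-4 - -1); E=∅; S={0↦-1, 1↦-4, 2↦2, 3↦2}; K=[mulL(7) :: addL(-4) :: subL(-5)]⟩
t=21: ⟨C=-4; E=∅; S={0↦-1, 1↦-4, 2↦2, 3↦2}; K=[subR :: mulL(7) :: addL(-4) :: subL(-5)]⟩
t=22: ⟨C=-1; E=∅; S={0↦-1, 1↦-4, 2↦2, 3↦2}; K=[subL(-4) :: mulL(7) :: addL(-4) :: subL(-5)]⟩
→ final value 20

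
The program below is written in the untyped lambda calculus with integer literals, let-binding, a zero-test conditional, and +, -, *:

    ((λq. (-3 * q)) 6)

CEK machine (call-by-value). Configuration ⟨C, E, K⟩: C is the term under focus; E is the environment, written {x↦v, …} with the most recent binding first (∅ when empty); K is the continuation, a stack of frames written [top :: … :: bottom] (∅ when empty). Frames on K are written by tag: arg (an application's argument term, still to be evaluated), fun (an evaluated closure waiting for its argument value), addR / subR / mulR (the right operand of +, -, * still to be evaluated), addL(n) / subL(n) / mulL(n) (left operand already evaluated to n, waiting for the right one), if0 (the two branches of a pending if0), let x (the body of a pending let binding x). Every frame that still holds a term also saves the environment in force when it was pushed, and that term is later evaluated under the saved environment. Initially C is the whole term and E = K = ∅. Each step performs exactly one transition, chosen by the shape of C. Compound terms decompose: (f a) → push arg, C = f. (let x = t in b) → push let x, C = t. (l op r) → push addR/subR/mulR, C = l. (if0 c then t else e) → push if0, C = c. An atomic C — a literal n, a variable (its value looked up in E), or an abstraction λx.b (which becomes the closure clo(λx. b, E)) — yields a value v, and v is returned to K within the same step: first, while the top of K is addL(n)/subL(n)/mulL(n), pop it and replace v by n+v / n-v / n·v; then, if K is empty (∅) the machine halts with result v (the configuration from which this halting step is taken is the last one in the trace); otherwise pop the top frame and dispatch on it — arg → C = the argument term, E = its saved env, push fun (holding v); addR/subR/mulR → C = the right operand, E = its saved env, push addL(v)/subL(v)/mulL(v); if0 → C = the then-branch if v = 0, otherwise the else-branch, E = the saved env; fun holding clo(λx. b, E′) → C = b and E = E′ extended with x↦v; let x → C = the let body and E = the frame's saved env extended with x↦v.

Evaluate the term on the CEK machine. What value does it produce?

Answer: -18

Execution trace:
[0] ⟨C=((λq. (-3 * q)) 6); E=∅; K=∅⟩
[1] ⟨C=(λq. (-3 * q)); E=∅; K=[arg]⟩
[2] ⟨C=6; E=∅; K=[fun]⟩
[3] ⟨C=(-3 * q); E={q↦6}; K=∅⟩
[4] ⟨C=-3; E={q↦6}; K=[mulR]⟩
[5] ⟨C=q; E={q↦6}; K=[mulL(-3)]⟩
→ final value -18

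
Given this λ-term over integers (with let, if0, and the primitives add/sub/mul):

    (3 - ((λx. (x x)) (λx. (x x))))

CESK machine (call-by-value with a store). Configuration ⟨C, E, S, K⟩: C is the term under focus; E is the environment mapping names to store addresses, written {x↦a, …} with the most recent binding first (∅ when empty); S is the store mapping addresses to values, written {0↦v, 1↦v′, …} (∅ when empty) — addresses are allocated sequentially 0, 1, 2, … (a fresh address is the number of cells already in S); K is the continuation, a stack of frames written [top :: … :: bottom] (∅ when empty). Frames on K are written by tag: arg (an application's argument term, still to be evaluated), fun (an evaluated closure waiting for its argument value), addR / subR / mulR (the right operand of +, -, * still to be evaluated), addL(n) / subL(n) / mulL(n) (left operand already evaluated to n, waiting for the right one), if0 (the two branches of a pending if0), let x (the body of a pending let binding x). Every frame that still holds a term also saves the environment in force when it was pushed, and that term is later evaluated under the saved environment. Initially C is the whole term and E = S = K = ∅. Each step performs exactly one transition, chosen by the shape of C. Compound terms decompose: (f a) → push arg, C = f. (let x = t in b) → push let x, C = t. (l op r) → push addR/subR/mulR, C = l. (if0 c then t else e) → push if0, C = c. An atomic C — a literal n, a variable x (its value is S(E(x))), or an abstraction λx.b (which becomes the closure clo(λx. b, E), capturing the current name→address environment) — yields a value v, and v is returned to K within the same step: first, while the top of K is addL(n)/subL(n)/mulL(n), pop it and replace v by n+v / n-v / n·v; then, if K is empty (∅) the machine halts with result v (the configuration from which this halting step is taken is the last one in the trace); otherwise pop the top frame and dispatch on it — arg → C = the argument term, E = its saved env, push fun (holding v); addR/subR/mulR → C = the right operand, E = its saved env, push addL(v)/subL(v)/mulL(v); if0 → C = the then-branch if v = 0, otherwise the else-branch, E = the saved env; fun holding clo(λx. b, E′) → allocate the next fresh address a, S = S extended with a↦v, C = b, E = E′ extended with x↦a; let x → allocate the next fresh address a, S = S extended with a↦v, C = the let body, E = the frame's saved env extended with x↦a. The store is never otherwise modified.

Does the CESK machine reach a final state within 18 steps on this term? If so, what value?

Answer: DIVERGES (no final state within 18 steps)

Derivation:
[0] <C=(3 - ((λx. (x x)) (λx. (x x)))), E=∅, S=∅, K=∅>
[1] <C=3, E=∅, S=∅, K=[subR]>
[2] <C=((λx. (x x)) (λx. (x x))), E=∅, S=∅, K=[subL(3)]>
[3] <C=(λx. (x x)), E=∅, S=∅, K=[arg :: subL(3)]>
[4] <C=(λx. (x x)), E=∅, S=∅, K=[fun :: subL(3)]>
[5] <C=(x x), E={x↦0}, S={0↦clo(λx. (x x), ∅)}, K=[subL(3)]>
[6] <C=x, E={x↦0}, S={0↦clo(λx. (x x), ∅)}, K=[arg :: subL(3)]>
[7] <C=x, E={x↦0}, S={0↦clo(λx. (x x), ∅)}, K=[fun :: subL(3)]>
[8] <C=(x x), E={x↦1}, S={0↦clo(λx. (x x), ∅), 1↦clo(λx. (x x), ∅)}, K=[subL(3)]>
[9] <C=x, E={x↦1}, S={0↦clo(λx. (x x), ∅), 1↦clo(λx. (x x), ∅)}, K=[arg :: subL(3)]>
[10] <C=x, E={x↦1}, S={0↦clo(λx. (x x), ∅), 1↦clo(λx. (x x), ∅)}, K=[fun :: subL(3)]>
[11] <C=(x x), E={x↦2}, S={0↦clo(λx. (x x), ∅), 1↦clo(λx. (x x), ∅), 2↦clo(λx. (x x), ∅)}, K=[subL(3)]>
[12] <C=x, E={x↦2}, S={0↦clo(λx. (x x), ∅), 1↦clo(λx. (x x), ∅), 2↦clo(λx. (x x), ∅)}, K=[arg :: subL(3)]>
[13] <C=x, E={x↦2}, S={0↦clo(λx. (x x), ∅), 1↦clo(λx. (x x), ∅), 2↦clo(λx. (x x), ∅)}, K=[fun :: subL(3)]>
[14] <C=(x x), E={x↦3}, S={0↦clo(λx. (x x), ∅), 1↦clo(λx. (x x), ∅), 2↦clo(λx. (x x), ∅), 3↦clo(λx. (x x), ∅)}, K=[subL(3)]>
[15] <C=x, E={x↦3}, S={0↦clo(λx. (x x), ∅), 1↦clo(λx. (x x), ∅), 2↦clo(λx. (x x), ∅), 3↦clo(λx. (x x), ∅)}, K=[arg :: subL(3)]>
[16] <C=x, E={x↦3}, S={0↦clo(λx. (x x), ∅), 1↦clo(λx. (x x), ∅), 2↦clo(λx. (x x), ∅), 3↦clo(λx. (x x), ∅)}, K=[fun :: subL(3)]>
[17] <C=(x x), E={x↦4}, S={0↦clo(λx. (x x), ∅), 1↦clo(λx. (x x), ∅), 2↦clo(λx. (x x), ∅), 3↦clo(λx. (x x), ∅), 4↦clo(λx. (x x), ∅)}, K=[subL(3)]>
[18] <C=x, E={x↦4}, S={0↦clo(λx. (x x), ∅), 1↦clo(λx. (x x), ∅), 2↦clo(λx. (x x), ∅), 3↦clo(λx. (x x), ∅), 4↦clo(λx. (x x), ∅)}, K=[arg :: subL(3)]>
→ 18 transitions taken and the configuration is still not final: no result within 18 steps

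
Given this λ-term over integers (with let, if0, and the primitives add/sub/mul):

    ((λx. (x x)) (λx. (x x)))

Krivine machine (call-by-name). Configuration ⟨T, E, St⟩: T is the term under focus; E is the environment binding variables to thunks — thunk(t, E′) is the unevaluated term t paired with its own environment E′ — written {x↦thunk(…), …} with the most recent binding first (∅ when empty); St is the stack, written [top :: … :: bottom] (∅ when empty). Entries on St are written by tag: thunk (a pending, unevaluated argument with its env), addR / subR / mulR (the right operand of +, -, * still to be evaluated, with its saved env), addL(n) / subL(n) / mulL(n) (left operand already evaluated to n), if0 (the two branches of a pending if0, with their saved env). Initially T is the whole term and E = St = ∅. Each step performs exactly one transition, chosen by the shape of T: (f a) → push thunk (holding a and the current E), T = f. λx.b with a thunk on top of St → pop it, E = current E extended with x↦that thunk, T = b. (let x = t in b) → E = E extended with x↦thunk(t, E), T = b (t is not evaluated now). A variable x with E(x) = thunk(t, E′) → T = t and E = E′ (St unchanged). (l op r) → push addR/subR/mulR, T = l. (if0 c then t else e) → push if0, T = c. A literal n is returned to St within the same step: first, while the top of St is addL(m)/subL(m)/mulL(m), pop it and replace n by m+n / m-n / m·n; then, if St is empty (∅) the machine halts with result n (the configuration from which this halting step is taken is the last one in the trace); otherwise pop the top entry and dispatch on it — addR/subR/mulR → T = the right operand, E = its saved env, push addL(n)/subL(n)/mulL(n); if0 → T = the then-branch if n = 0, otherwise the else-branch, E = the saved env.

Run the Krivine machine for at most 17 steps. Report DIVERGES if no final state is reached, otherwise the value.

Answer: DIVERGES (no final state within 17 steps)

Derivation:
[0] [T=((λx. (x x)) (λx. (x x))) | E=∅ | St=∅]
[1] [T=(λx. (x x)) | E=∅ | St=[thunk]]
[2] [T=(x x) | E={x↦thunk((λx. (x x)), ∅)} | St=∅]
[3] [T=x | E={x↦thunk((λx. (x x)), ∅)} | St=[thunk]]
[4] [T=(λx. (x x)) | E=∅ | St=[thunk]]
[5] [T=(x x) | E={x↦thunk(x, {x↦thunk((λx. (x x)), ∅)})} | St=∅]
[6] [T=x | E={x↦thunk(x, {x↦thunk((λx. (x x)), ∅)})} | St=[thunk]]
[7] [T=x | E={x↦thunk((λx. (x x)), ∅)} | St=[thunk]]
[8] [T=(λx. (x x)) | E=∅ | St=[thunk]]
[9] [T=(x x) | E={x↦thunk(x, {x↦thunk(x, {x↦thunk((λx. (x x)), ∅)})})} | St=∅]
[10] [T=x | E={x↦thunk(x, {x↦thunk(x, {x↦thunk((λx. (x x)), ∅)})})} | St=[thunk]]
[11] [T=x | E={x↦thunk(x, {x↦thunk((λx. (x x)), ∅)})} | St=[thunk]]
[12] [T=x | E={x↦thunk((λx. (x x)), ∅)} | St=[thunk]]
[13] [T=(λx. (x x)) | E=∅ | St=[thunk]]
[14] [T=(x x) | E={x↦thunk(x, {x↦thunk(x, {x↦thunk(x, {x↦thunk((λx. (x x)), ∅)})})})} | St=∅]
[15] [T=x | E={x↦thunk(x, {x↦thunk(x, {x↦thunk(x, {x↦thunk((λx. (x x)), ∅)})})})} | St=[thunk]]
[16] [T=x | E={x↦thunk(x, {x↦thunk(x, {x↦thunk((λx. (x x)), ∅)})})} | St=[thunk]]
[17] [T=x | E={x↦thunk(x, {x↦thunk((λx. (x x)), ∅)})} | St=[thunk]]
→ 17 transitions taken and the configuration is still not final: no result within 17 steps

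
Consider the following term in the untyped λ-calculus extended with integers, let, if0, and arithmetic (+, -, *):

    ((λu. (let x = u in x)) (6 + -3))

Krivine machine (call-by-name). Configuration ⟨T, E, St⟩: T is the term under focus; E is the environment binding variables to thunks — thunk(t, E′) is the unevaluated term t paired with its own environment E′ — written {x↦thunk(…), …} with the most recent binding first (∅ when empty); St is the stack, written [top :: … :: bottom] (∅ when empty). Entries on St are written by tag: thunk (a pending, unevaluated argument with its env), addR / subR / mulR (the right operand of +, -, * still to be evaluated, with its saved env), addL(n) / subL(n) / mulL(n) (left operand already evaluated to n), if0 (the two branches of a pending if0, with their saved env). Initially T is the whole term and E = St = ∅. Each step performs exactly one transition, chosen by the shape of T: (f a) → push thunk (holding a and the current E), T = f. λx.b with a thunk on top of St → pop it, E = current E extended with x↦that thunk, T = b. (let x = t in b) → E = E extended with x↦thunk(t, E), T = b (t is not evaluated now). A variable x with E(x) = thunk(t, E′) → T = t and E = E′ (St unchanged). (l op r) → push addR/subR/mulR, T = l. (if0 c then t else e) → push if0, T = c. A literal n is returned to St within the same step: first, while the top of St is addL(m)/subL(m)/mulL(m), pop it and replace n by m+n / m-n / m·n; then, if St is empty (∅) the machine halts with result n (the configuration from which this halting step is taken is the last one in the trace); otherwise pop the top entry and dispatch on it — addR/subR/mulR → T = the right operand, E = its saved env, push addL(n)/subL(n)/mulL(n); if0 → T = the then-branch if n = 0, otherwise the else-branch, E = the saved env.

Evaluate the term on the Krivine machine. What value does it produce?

Answer: 3

Machine steps:
0. <T=((λu. (let x = u in x)) (6 + -3)), E=∅, St=∅>
1. <T=(λu. (let x = u in x)), E=∅, St=[thunk]>
2. <T=(let x = u in x), E={u↦thunk((6 + -3), ∅)}, St=∅>
3. <T=x, E={x↦thunk(u, {u↦thunk((6 + -3), ∅)}), u↦thunk((6 + -3), ∅)}, St=∅>
4. <T=u, E={u↦thunk((6 + -3), ∅)}, St=∅>
5. <T=(6 + -3), E=∅, St=∅>
6. <T=6, E=∅, St=[addR]>
7. <T=-3, E=∅, St=[addL(6)]>
→ final value 3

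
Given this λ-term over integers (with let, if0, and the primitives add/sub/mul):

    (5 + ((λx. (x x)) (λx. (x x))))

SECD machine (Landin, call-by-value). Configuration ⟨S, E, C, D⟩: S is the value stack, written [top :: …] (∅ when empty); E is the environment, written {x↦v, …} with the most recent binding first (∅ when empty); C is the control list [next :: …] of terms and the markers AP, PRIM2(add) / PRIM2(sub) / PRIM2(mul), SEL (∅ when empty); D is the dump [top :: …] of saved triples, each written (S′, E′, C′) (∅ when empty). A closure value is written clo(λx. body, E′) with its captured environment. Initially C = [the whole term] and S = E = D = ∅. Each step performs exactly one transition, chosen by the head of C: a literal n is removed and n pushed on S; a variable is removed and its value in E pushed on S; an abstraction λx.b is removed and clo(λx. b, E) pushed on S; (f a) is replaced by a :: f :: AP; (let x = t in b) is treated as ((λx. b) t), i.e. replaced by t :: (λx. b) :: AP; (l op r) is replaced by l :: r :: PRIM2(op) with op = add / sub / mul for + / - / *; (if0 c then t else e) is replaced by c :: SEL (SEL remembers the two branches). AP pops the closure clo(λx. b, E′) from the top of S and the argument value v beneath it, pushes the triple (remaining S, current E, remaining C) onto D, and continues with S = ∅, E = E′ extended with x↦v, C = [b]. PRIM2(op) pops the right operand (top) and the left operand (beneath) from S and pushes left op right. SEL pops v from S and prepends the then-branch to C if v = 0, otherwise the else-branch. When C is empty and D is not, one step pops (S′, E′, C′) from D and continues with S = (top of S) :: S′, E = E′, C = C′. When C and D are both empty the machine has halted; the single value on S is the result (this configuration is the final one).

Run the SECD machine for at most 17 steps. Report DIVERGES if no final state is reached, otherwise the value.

step 0: [S=∅ | E=∅ | C=[(5 + ((λx. (x x)) (λx. (x x))))] | D=∅]
step 1: [S=∅ | E=∅ | C=[5 :: ((λx. (x x)) (λx. (x x))) :: PRIM2(add)] | D=∅]
step 2: [S=[5] | E=∅ | C=[((λx. (x x)) (λx. (x x))) :: PRIM2(add)] | D=∅]
step 3: [S=[5] | E=∅ | C=[(λx. (x x)) :: (λx. (x x)) :: AP :: PRIM2(add)] | D=∅]
step 4: [S=[clo(λx. (x x), ∅) :: 5] | E=∅ | C=[(λx. (x x)) :: AP :: PRIM2(add)] | D=∅]
step 5: [S=[clo(λx. (x x), ∅) :: clo(λx. (x x), ∅) :: 5] | E=∅ | C=[AP :: PRIM2(add)] | D=∅]
step 6: [S=∅ | E={x↦clo(λx. (x x), ∅)} | C=[(x x)] | D=[([5], ∅, [PRIM2(add)])]]
step 7: [S=∅ | E={x↦clo(λx. (x x), ∅)} | C=[x :: x :: AP] | D=[([5], ∅, [PRIM2(add)])]]
step 8: [S=[clo(λx. (x x), ∅)] | E={x↦clo(λx. (x x), ∅)} | C=[x :: AP] | D=[([5], ∅, [PRIM2(add)])]]
step 9: [S=[clo(λx. (x x), ∅) :: clo(λx. (x x), ∅)] | E={x↦clo(λx. (x x), ∅)} | C=[AP] | D=[([5], ∅, [PRIM2(add)])]]
step 10: [S=∅ | E={x↦clo(λx. (x x), ∅)} | C=[(x x)] | D=[(∅, {x↦clo(λx. (x x), ∅)}, ∅) :: ([5], ∅, [PRIM2(add)])]]
step 11: [S=∅ | E={x↦clo(λx. (x x), ∅)} | C=[x :: x :: AP] | D=[(∅, {x↦clo(λx. (x x), ∅)}, ∅) :: ([5], ∅, [PRIM2(add)])]]
step 12: [S=[clo(λx. (x x), ∅)] | E={x↦clo(λx. (x x), ∅)} | C=[x :: AP] | D=[(∅, {x↦clo(λx. (x x), ∅)}, ∅) :: ([5], ∅, [PRIM2(add)])]]
step 13: [S=[clo(λx. (x x), ∅) :: clo(λx. (x x), ∅)] | E={x↦clo(λx. (x x), ∅)} | C=[AP] | D=[(∅, {x↦clo(λx. (x x), ∅)}, ∅) :: ([5], ∅, [PRIM2(add)])]]
step 14: [S=∅ | E={x↦clo(λx. (x x), ∅)} | C=[(x x)] | D=[(∅, {x↦clo(λx. (x x), ∅)}, ∅) :: (∅, {x↦clo(λx. (x x), ∅)}, ∅) :: ([5], ∅, [PRIM2(add)])]]
step 15: [S=∅ | E={x↦clo(λx. (x x), ∅)} | C=[x :: x :: AP] | D=[(∅, {x↦clo(λx. (x x), ∅)}, ∅) :: (∅, {x↦clo(λx. (x x), ∅)}, ∅) :: ([5], ∅, [PRIM2(add)])]]
step 16: [S=[clo(λx. (x x), ∅)] | E={x↦clo(λx. (x x), ∅)} | C=[x :: AP] | D=[(∅, {x↦clo(λx. (x x), ∅)}, ∅) :: (∅, {x↦clo(λx. (x x), ∅)}, ∅) :: ([5], ∅, [PRIM2(add)])]]
step 17: [S=[clo(λx. (x x), ∅) :: clo(λx. (x x), ∅)] | E={x↦clo(λx. (x x), ∅)} | C=[AP] | D=[(∅, {x↦clo(λx. (x x), ∅)}, ∅) :: (∅, {x↦clo(λx. (x x), ∅)}, ∅) :: ([5], ∅, [PRIM2(add)])]]
→ 17 transitions taken and the configuration is still not final: no result within 17 steps

Answer: DIVERGES (no final state within 17 steps)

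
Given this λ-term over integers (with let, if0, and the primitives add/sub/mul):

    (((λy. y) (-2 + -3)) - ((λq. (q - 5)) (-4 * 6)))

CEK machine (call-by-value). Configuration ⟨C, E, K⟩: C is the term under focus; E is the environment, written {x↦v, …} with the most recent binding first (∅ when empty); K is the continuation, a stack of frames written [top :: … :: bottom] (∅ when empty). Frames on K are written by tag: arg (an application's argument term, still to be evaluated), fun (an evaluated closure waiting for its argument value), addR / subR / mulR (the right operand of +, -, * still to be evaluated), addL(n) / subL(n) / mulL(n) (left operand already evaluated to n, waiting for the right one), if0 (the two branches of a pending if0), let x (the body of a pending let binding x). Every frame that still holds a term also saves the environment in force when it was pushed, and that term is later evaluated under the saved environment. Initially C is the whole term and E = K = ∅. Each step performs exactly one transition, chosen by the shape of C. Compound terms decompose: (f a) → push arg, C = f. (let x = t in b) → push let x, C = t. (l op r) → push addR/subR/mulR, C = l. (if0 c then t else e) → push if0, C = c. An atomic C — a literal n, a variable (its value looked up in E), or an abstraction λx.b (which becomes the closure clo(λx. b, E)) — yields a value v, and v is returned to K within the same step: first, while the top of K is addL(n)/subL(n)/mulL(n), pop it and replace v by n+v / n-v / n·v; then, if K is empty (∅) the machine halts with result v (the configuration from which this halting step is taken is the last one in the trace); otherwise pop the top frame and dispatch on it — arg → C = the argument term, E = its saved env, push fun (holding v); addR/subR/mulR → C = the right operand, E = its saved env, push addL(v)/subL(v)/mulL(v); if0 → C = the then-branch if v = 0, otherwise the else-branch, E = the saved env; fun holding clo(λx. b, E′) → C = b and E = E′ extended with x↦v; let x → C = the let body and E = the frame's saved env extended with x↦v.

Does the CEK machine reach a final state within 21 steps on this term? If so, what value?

t=0: <C=(((λy. y) (-2 + -3)) - ((λq. (q - 5)) (-4 * 6))), E=∅, K=∅>
t=1: <C=((λy. y) (-2 + -3)), E=∅, K=[subR]>
t=2: <C=(λy. y), E=∅, K=[arg :: subR]>
t=3: <C=(-2 + -3), E=∅, K=[fun :: subR]>
t=4: <C=-2, E=∅, K=[addR :: fun :: subR]>
t=5: <C=-3, E=∅, K=[addL(-2) :: fun :: subR]>
t=6: <C=y, E={y↦-5}, K=[subR]>
t=7: <C=((λq. (q - 5)) (-4 * 6)), E=∅, K=[subL(-5)]>
t=8: <C=(λq. (q - 5)), E=∅, K=[arg :: subL(-5)]>
t=9: <C=(-4 * 6), E=∅, K=[fun :: subL(-5)]>
t=10: <C=-4, E=∅, K=[mulR :: fun :: subL(-5)]>
t=11: <C=6, E=∅, K=[mulL(-4) :: fun :: subL(-5)]>
t=12: <C=(q - 5), E={q↦-24}, K=[subL(-5)]>
t=13: <C=q, E={q↦-24}, K=[subR :: subL(-5)]>
t=14: <C=5, E={q↦-24}, K=[subL(-24) :: subL(-5)]>
→ final value 24

Answer: 24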